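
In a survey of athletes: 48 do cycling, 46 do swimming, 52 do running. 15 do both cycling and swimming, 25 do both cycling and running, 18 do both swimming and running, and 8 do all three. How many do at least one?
|A∪B∪C| = 48+46+52-15-25-18+8 = 96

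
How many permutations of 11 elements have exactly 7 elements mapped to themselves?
Choose the 7 fixed points C(11,7) = 330, derange the rest: !4 = Σ_{j=0}^{4} (-1)^j·4!/j! = 24 - 24 + 12 - 4 + 1 = 9. Product = 330 × 9 = 2970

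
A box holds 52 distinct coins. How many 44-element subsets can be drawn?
C(52,44) = 52!/(44!×8!) = 752538150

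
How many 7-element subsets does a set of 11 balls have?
C(11,7) = 11!/(7!×4!) = 330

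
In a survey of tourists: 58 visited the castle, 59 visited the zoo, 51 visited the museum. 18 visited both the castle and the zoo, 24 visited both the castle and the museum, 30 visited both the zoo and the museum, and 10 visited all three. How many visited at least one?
|A∪B∪C| = 58+59+51-18-24-30+10 = 106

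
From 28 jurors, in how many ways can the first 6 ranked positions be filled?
P(28,6) = 28!/(28-6)! = 271252800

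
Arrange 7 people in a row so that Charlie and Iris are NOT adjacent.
Total - adjacent = 7! - (7-1)!×2 = 5040 - 1440 = 3600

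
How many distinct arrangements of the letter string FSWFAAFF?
8! / (1! × 1! × 2! × 4!) = 840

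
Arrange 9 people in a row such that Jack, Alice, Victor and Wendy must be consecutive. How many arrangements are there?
Treat the 4 as one block: (9-4+1)! × 4! = 720 × 24 = 17280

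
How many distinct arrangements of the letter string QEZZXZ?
6! / (1! × 1! × 1! × 3!) = 120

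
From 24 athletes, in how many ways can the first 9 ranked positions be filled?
P(24,9) = 24!/(24-9)! = 474467051520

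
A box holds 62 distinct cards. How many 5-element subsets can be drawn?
C(62,5) = 62!/(5!×57!) = 6471002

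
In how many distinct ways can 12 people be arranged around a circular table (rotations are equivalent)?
Circular: fix one position, arrange the rest. (12-1)! = 39916800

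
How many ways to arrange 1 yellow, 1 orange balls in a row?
2! / (1! × 1!) = 2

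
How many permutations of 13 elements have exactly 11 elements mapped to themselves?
Choose the 11 fixed points C(13,11) = 78, derange the rest: !2 = Σ_{j=0}^{2} (-1)^j·2!/j! = 2 - 2 + 1 = 1. Product = 78 × 1 = 78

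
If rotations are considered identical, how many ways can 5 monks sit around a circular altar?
Circular: fix one position, arrange the rest. (5-1)! = 24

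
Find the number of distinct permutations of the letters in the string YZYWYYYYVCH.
11! / (1! × 1! × 6! × 1! × 1! × 1!) = 55440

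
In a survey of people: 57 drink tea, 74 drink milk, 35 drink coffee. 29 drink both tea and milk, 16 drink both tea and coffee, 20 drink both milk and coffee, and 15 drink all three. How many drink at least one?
|A∪B∪C| = 57+74+35-29-16-20+15 = 116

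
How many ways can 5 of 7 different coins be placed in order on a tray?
P(7,5) = 7!/(7-5)! = 2520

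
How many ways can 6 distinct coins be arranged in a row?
6! = 720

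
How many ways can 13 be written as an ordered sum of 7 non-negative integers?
C(13+7-1, 7-1) = C(19, 6) = 27132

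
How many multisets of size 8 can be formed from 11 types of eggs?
C(8+11-1, 11-1) = C(18, 10) = 43758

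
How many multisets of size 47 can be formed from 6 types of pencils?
C(47+6-1, 6-1) = C(52, 5) = 2598960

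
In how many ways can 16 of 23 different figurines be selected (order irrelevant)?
C(23,16) = 23!/(16!×7!) = 245157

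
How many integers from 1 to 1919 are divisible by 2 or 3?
⌊1919/2⌋ + ⌊1919/3⌋ - ⌊1919/6⌋ = 959 + 639 - 319 = 1279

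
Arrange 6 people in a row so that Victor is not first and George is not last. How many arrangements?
By inclusion-exclusion: 6! - 2×(6-1)! + (6-2)! = 720 - 240 + 24 = 504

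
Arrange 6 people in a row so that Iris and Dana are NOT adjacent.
Total - adjacent = 6! - (6-1)!×2 = 720 - 240 = 480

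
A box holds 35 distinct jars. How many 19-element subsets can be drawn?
C(35,19) = 35!/(19!×16!) = 4059928950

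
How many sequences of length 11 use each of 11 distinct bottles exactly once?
11! = 39916800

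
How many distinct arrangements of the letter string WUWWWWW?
7! / (6! × 1!) = 7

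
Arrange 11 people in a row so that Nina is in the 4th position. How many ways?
Fix one position: (11-1)! = 3628800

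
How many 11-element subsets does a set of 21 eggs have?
C(21,11) = 21!/(11!×10!) = 352716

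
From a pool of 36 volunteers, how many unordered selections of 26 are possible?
C(36,26) = 36!/(26!×10!) = 254186856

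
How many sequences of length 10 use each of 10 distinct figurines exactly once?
10! = 3628800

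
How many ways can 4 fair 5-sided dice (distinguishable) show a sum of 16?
Coefficient of x^16 in (x + x² + ... + x^5)^4. By inclusion-exclusion on dice exceeding 5: Σ_j (-1)^j C(4,j)·C(16-1-5j, 3) = C(4,0)·C(15,3) - C(4,1)·C(10,3) + C(4,2)·C(5,3) = 1·455 - 4·120 + 6·10 = 35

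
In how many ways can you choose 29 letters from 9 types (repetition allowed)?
C(29+9-1, 9-1) = C(37, 8) = 38608020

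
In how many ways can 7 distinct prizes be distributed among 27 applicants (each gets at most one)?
P(27,7) = 27!/(27-7)! = 4475671200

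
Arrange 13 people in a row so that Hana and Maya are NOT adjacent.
Total - adjacent = 13! - (13-1)!×2 = 6227020800 - 958003200 = 5269017600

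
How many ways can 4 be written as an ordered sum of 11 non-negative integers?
C(4+11-1, 11-1) = C(14, 10) = 1001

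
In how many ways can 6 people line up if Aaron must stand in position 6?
Fix one position: (6-1)! = 120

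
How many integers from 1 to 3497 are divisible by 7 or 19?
⌊3497/7⌋ + ⌊3497/19⌋ - ⌊3497/133⌋ = 499 + 184 - 26 = 657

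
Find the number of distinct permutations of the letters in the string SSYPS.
5! / (1! × 1! × 3!) = 20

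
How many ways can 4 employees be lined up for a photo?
4! = 24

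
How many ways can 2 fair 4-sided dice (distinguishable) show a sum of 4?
Coefficient of x^4 in (x + x² + ... + x^4)^2. By inclusion-exclusion on dice exceeding 4: Σ_j (-1)^j C(2,j)·C(4-1-4j, 1) = C(2,0)·C(3,1) = 1·3 = 3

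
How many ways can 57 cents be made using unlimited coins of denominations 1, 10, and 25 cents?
Coefficient of x^57 in 1/(1-x^1) · 1/(1-x^10) · 1/(1-x^25). Case on j = number of 25-cent coins (j = 0..2); remainder r = 57 - 25j is made from {1,10} in ⌊r/10⌋+1 ways. r = 57, 32, 7 → 6 + 4 + 1 = 11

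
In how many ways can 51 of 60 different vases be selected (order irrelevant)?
C(60,51) = 60!/(51!×9!) = 14783142660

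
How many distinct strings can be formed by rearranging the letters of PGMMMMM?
7! / (1! × 1! × 5!) = 42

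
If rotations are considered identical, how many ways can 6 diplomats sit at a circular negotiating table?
Circular: fix one position, arrange the rest. (6-1)! = 120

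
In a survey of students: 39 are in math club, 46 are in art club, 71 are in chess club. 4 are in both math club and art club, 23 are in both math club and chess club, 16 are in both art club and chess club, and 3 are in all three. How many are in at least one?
|A∪B∪C| = 39+46+71-4-23-16+3 = 116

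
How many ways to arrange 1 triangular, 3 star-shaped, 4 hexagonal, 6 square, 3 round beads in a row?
17! / (1! × 3! × 4! × 6! × 3!) = 571771200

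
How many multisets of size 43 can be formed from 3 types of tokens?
C(43+3-1, 3-1) = C(45, 2) = 990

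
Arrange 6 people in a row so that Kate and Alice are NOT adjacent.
Total - adjacent = 6! - (6-1)!×2 = 720 - 240 = 480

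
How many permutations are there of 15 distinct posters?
15! = 1307674368000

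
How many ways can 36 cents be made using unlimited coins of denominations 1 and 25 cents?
Coefficient of x^36 in 1/(1-x^1) · 1/(1-x^25). Use j coins of 25 for j = 0..⌊36/25⌋ = 1, the rest in 1s: 1 + 1 = 2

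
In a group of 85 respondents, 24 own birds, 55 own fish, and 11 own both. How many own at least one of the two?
|A∪B| = |A| + |B| - |A∩B| = 24 + 55 - 11 = 68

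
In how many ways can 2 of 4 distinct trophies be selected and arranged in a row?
P(4,2) = 4!/(4-2)! = 12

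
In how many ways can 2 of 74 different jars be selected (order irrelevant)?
C(74,2) = 74!/(2!×72!) = 2701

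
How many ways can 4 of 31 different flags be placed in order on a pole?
P(31,4) = 31!/(31-4)! = 755160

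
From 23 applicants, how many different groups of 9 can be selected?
C(23,9) = 23!/(9!×14!) = 817190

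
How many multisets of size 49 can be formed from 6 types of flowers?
C(49+6-1, 6-1) = C(54, 5) = 3162510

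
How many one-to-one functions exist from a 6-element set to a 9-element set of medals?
P(9,6) = 9!/(9-6)! = 60480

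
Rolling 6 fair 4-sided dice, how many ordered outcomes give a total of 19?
Coefficient of x^19 in (x + x² + ... + x^4)^6. By inclusion-exclusion on dice exceeding 4: Σ_j (-1)^j C(6,j)·C(19-1-4j, 5) = C(6,0)·C(18,5) - C(6,1)·C(14,5) + C(6,2)·C(10,5) - C(6,3)·C(6,5) = 1·8568 - 6·2002 + 15·252 - 20·6 = 216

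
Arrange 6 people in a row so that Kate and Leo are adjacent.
Treat as block: (6-1)! × 2! = 120 × 2 = 240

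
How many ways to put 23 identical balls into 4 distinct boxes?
C(23+4-1, 4-1) = C(26, 3) = 2600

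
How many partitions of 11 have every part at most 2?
Let r_j(i) = number of partitions of i into parts ≤ j, for i = 0..11. r_1(i) = 1 for all i; r_j(i) = r_{j-1}(i) + r_j(i-j). Rows j = 2..2: ≤2: 1 1 2 2 3 3 4 4 5 5 6 6. r_2(11) = 6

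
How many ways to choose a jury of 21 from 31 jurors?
C(31,21) = 31!/(21!×10!) = 44352165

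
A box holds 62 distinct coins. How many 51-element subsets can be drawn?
C(62,51) = 62!/(51!×11!) = 508271323092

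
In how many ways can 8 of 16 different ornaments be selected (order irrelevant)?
C(16,8) = 16!/(8!×8!) = 12870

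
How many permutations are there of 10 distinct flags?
10! = 3628800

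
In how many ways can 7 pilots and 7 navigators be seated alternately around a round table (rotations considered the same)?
Fix one of the pilots: (7-1)! ways for the remaining pilots, × 7! ways for the navigators = 720 × 5040 = 3628800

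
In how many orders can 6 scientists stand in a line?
6! = 720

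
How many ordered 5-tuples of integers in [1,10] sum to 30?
Coefficient of x^30 in (x + x² + ... + x^10)^5. By inclusion-exclusion on dice exceeding 10: Σ_j (-1)^j C(5,j)·C(30-1-10j, 4) = C(5,0)·C(29,4) - C(5,1)·C(19,4) + C(5,2)·C(9,4) = 1·23751 - 5·3876 + 10·126 = 5631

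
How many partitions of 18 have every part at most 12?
Let r_j(i) = number of partitions of i into parts ≤ j, for i = 0..18. r_1(i) = 1 for all i; r_j(i) = r_{j-1}(i) + r_j(i-j). Rows j = 2..12: ≤2: 1 1 2 2 3 3 4 4 5 5 6 6 7 7 8 8 9 9 10; ≤3: 1 1 2 3 4 5 7 8 10 12 14 16 19 21 24 27 30 33 37; ≤4: 1 1 2 3 5 6 9 11 15 18 23 27 34 39 47 54 64 72 84; ≤5: 1 1 2 3 5 7 10 13 18 23 30 37 47 57 70 84 101 119 141; ≤6: 1 1 2 3 5 7 11 14 20 26 35 44 58 71 90 110 136 163 199; ≤7: 1 1 2 3 5 7 11 15 21 28 38 49 65 82 105 131 164 201 248; ≤8: 1 1 2 3 5 7 11 15 22 29 40 52 70 89 116 146 186 230 288; ≤9: 1 1 2 3 5 7 11 15 22 30 41 54 73 94 123 157 201 252 318; ≤10: 1 1 2 3 5 7 11 15 22 30 42 55 75 97 128 164 212 267 340; ≤11: 1 1 2 3 5 7 11 15 22 30 42 56 76 99 131 169 219 278 355; ≤12: 1 1 2 3 5 7 11 15 22 30 42 56 77 100 133 172 224 285 366. r_12(18) = 366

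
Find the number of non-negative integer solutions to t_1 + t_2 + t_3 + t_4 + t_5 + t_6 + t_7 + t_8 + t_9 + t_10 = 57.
C(57+10-1, 10-1) = C(66, 9) = 37014131440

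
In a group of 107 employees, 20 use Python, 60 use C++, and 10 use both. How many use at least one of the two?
|A∪B| = |A| + |B| - |A∩B| = 20 + 60 - 10 = 70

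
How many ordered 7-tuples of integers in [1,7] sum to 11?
Coefficient of x^11 in (x + x² + ... + x^7)^7. By inclusion-exclusion on dice exceeding 7: Σ_j (-1)^j C(7,j)·C(11-1-7j, 6) = C(7,0)·C(10,6) = 1·210 = 210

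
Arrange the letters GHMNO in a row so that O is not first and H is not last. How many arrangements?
By inclusion-exclusion: 5! - 2×(5-1)! + (5-2)! = 120 - 48 + 6 = 78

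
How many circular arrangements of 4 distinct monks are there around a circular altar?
Circular: fix one position, arrange the rest. (4-1)! = 6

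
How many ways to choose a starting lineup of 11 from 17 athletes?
C(17,11) = 17!/(11!×6!) = 12376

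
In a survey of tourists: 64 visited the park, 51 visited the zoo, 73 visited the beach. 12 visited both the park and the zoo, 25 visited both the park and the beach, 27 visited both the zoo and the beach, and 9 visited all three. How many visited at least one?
|A∪B∪C| = 64+51+73-12-25-27+9 = 133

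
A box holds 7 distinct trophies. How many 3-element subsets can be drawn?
C(7,3) = 7!/(3!×4!) = 35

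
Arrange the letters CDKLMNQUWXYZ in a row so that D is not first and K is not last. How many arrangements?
By inclusion-exclusion: 12! - 2×(12-1)! + (12-2)! = 479001600 - 79833600 + 3628800 = 402796800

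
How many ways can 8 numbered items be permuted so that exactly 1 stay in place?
Choose the 1 fixed point C(8,1) = 8, derange the rest: !7 = Σ_{j=0}^{7} (-1)^j·7!/j! = 5040 - 5040 + 2520 - 840 + 210 - 42 + 7 - 1 = 1854. Product = 8 × 1854 = 14832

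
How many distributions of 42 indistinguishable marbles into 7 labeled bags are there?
C(42+7-1, 7-1) = C(48, 6) = 12271512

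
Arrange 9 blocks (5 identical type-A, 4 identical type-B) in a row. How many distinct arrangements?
9! / (5! × 4!) = 126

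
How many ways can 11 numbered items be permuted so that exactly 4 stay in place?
Choose the 4 fixed points C(11,4) = 330, derange the rest: !7 = Σ_{j=0}^{7} (-1)^j·7!/j! = 5040 - 5040 + 2520 - 840 + 210 - 42 + 7 - 1 = 1854. Product = 330 × 1854 = 611820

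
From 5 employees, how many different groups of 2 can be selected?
C(5,2) = 5!/(2!×3!) = 10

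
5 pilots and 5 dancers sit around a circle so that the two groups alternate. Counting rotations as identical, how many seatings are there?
Fix one of the pilots: (5-1)! ways for the remaining pilots, × 5! ways for the dancers = 24 × 120 = 2880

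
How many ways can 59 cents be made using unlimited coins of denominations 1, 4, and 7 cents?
Coefficient of x^59 in 1/(1-x^1) · 1/(1-x^4) · 1/(1-x^7). Case on j = number of 7-cent coins (j = 0..8); remainder r = 59 - 7j is made from {1,4} in ⌊r/4⌋+1 ways. r = 59, 52, 45, 38, 31, 24, 17, 10, 3 → 15 + 14 + 12 + 10 + 8 + 7 + 5 + 3 + 1 = 75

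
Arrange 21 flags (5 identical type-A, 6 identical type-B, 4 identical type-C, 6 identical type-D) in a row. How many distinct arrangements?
21! / (5! × 6! × 4! × 6!) = 34220506320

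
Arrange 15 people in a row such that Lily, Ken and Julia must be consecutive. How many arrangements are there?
Treat the 3 as one block: (15-3+1)! × 3! = 6227020800 × 6 = 37362124800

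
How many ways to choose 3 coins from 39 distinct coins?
C(39,3) = 39!/(3!×36!) = 9139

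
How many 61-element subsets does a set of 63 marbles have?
C(63,61) = 63!/(61!×2!) = 1953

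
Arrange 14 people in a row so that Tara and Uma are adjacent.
Treat as block: (14-1)! × 2! = 6227020800 × 2 = 12454041600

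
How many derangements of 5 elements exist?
!5 = Σ_{j=0}^{5} (-1)^j·5!/j! = 120 - 120 + 60 - 20 + 5 - 1 = 44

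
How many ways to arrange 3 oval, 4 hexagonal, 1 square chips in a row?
8! / (3! × 4! × 1!) = 280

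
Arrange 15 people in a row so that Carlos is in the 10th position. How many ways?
Fix one position: (15-1)! = 87178291200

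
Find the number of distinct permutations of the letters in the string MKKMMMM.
7! / (2! × 5!) = 21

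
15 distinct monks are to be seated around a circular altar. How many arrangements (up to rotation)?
Circular: fix one position, arrange the rest. (15-1)! = 87178291200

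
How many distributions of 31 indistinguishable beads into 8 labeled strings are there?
C(31+8-1, 8-1) = C(38, 7) = 12620256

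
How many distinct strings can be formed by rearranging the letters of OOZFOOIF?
8! / (2! × 1! × 4! × 1!) = 840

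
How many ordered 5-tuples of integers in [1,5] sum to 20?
Coefficient of x^20 in (x + x² + ... + x^5)^5. By inclusion-exclusion on dice exceeding 5: Σ_j (-1)^j C(5,j)·C(20-1-5j, 4) = C(5,0)·C(19,4) - C(5,1)·C(14,4) + C(5,2)·C(9,4) - C(5,3)·C(4,4) = 1·3876 - 5·1001 + 10·126 - 10·1 = 121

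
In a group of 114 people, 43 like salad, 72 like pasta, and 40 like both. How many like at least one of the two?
|A∪B| = |A| + |B| - |A∩B| = 43 + 72 - 40 = 75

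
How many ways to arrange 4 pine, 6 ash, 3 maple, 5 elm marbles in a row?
18! / (4! × 6! × 3! × 5!) = 514594080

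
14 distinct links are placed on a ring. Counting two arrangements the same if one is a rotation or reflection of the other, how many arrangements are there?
(14-1)!/2 = 6227020800/2 = 3113510400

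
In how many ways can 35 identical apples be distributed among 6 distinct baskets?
C(35+6-1, 6-1) = C(40, 5) = 658008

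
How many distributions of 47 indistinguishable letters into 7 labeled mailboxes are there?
C(47+7-1, 7-1) = C(53, 6) = 22957480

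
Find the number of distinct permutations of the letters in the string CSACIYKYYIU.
11! / (1! × 1! × 1! × 2! × 3! × 1! × 2!) = 1663200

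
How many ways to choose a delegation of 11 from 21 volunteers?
C(21,11) = 21!/(11!×10!) = 352716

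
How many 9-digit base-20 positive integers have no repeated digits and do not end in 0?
Last digit: 19 nonzero choices. First digit: 18 (nonzero, ≠last). Middle 7: P(18,7) = 160392960. Total = 54854392320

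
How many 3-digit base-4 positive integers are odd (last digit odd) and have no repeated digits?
Last∈{1,3}. Last=0: 0. Last nonzero: 2×2×P(2,1) = 8. Total = 8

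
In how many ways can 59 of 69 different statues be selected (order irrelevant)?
C(69,59) = 69!/(59!×10!) = 340032449328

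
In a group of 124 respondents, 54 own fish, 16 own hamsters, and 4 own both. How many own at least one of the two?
|A∪B| = |A| + |B| - |A∩B| = 54 + 16 - 4 = 66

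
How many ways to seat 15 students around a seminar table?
Circular: fix one position, arrange the rest. (15-1)! = 87178291200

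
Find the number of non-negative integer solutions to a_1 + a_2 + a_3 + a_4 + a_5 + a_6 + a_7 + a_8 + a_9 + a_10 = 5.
C(5+10-1, 10-1) = C(14, 9) = 2002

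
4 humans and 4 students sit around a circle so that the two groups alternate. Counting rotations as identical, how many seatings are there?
Fix one of the humans: (4-1)! ways for the remaining humans, × 4! ways for the students = 6 × 24 = 144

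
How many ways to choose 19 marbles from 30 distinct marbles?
C(30,19) = 30!/(19!×11!) = 54627300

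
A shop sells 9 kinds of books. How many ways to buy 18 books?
C(18+9-1, 9-1) = C(26, 8) = 1562275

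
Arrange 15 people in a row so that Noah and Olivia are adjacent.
Treat as block: (15-1)! × 2! = 87178291200 × 2 = 174356582400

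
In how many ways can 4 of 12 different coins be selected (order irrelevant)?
C(12,4) = 12!/(4!×8!) = 495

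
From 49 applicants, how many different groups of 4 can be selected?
C(49,4) = 49!/(4!×45!) = 211876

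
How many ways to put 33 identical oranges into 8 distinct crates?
C(33+8-1, 8-1) = C(40, 7) = 18643560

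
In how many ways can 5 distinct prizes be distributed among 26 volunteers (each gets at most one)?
P(26,5) = 26!/(26-5)! = 7893600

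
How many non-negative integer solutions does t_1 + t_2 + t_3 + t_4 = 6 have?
C(6+4-1, 4-1) = C(9, 3) = 84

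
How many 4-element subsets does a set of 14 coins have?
C(14,4) = 14!/(4!×10!) = 1001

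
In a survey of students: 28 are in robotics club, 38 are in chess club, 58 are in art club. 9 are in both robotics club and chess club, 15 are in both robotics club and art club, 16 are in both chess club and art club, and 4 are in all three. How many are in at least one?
|A∪B∪C| = 28+38+58-9-15-16+4 = 88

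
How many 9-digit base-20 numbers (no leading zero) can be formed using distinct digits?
First digit: 19 choices (nonzero). Then descending: 19 × 19 × 18 × 17 × 16 × 15 × 14 × 13 × 12 = 57901858560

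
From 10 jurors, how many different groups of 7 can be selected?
C(10,7) = 10!/(7!×3!) = 120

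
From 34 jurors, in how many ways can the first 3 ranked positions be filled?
P(34,3) = 34!/(34-3)! = 35904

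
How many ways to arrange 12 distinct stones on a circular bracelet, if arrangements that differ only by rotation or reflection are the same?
(12-1)!/2 = 39916800/2 = 19958400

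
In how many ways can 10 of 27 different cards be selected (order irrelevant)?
C(27,10) = 27!/(10!×17!) = 8436285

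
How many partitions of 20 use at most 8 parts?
By conjugation, equals partitions of 20 into parts ≤ 8. Let r_j(i) = number of partitions of i into parts ≤ j, for i = 0..20. r_1(i) = 1 for all i; r_j(i) = r_{j-1}(i) + r_j(i-j). Rows j = 2..8: ≤2: 1 1 2 2 3 3 4 4 5 5 6 6 7 7 8 8 9 9 10 10 11; ≤3: 1 1 2 3 4 5 7 8 10 12 14 16 19 21 24 27 30 33 37 40 44; ≤4: 1 1 2 3 5 6 9 11 15 18 23 27 34 39 47 54 64 72 84 94 108; ≤5: 1 1 2 3 5 7 10 13 18 23 30 37 47 57 70 84 101 119 141 164 192; ≤6: 1 1 2 3 5 7 11 14 20 26 35 44 58 71 90 110 136 163 199 235 282; ≤7: 1 1 2 3 5 7 11 15 21 28 38 49 65 82 105 131 164 201 248 300 364; ≤8: 1 1 2 3 5 7 11 15 22 29 40 52 70 89 116 146 186 230 288 352 434. r_8(20) = 434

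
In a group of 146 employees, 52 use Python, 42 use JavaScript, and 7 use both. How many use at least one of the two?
|A∪B| = |A| + |B| - |A∩B| = 52 + 42 - 7 = 87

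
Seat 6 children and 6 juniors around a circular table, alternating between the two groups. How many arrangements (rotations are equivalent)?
Fix one of the children: (6-1)! ways for the remaining children, × 6! ways for the juniors = 120 × 720 = 86400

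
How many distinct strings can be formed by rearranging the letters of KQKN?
4! / (2! × 1! × 1!) = 12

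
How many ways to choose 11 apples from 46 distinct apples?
C(46,11) = 46!/(11!×35!) = 13340783196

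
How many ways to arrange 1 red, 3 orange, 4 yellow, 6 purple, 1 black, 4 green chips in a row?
19! / (1! × 3! × 4! × 6! × 1! × 4!) = 48886437600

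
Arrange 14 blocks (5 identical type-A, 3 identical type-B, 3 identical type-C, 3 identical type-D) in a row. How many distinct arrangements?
14! / (5! × 3! × 3! × 3!) = 3363360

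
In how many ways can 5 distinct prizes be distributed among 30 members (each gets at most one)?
P(30,5) = 30!/(30-5)! = 17100720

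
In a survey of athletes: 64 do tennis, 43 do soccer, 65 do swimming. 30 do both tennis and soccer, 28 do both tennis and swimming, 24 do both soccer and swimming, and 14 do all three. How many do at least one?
|A∪B∪C| = 64+43+65-30-28-24+14 = 104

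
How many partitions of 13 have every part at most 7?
Let r_j(i) = number of partitions of i into parts ≤ j, for i = 0..13. r_1(i) = 1 for all i; r_j(i) = r_{j-1}(i) + r_j(i-j). Rows j = 2..7: ≤2: 1 1 2 2 3 3 4 4 5 5 6 6 7 7; ≤3: 1 1 2 3 4 5 7 8 10 12 14 16 19 21; ≤4: 1 1 2 3 5 6 9 11 15 18 23 27 34 39; ≤5: 1 1 2 3 5 7 10 13 18 23 30 37 47 57; ≤6: 1 1 2 3 5 7 11 14 20 26 35 44 58 71; ≤7: 1 1 2 3 5 7 11 15 21 28 38 49 65 82. r_7(13) = 82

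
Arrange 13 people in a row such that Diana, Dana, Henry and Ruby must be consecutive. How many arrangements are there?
Treat the 4 as one block: (13-4+1)! × 4! = 3628800 × 24 = 87091200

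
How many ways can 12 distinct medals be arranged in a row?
12! = 479001600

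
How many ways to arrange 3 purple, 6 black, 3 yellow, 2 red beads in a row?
14! / (3! × 6! × 3! × 2!) = 1681680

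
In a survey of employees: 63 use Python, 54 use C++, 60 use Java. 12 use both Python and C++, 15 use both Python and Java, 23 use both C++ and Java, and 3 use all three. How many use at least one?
|A∪B∪C| = 63+54+60-12-15-23+3 = 130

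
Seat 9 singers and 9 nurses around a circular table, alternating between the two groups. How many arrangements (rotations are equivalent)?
Fix one of the singers: (9-1)! ways for the remaining singers, × 9! ways for the nurses = 40320 × 362880 = 14631321600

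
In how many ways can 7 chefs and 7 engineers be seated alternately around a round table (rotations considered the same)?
Fix one of the chefs: (7-1)! ways for the remaining chefs, × 7! ways for the engineers = 720 × 5040 = 3628800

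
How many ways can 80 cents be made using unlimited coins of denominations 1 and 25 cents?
Coefficient of x^80 in 1/(1-x^1) · 1/(1-x^25). Use j coins of 25 for j = 0..⌊80/25⌋ = 3, the rest in 1s: 3 + 1 = 4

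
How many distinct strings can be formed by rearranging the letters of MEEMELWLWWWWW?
13! / (2! × 3! × 6! × 2!) = 360360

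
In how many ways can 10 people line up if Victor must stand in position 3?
Fix one position: (10-1)! = 362880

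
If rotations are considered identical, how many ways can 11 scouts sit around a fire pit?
Circular: fix one position, arrange the rest. (11-1)! = 3628800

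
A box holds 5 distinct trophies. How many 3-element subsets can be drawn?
C(5,3) = 5!/(3!×2!) = 10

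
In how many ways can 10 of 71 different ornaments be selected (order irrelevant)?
C(71,10) = 71!/(10!×61!) = 461738052776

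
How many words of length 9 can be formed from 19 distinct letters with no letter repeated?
P(19,9) = 19!/(19-9)! = 33522128640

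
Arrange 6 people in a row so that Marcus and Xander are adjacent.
Treat as block: (6-1)! × 2! = 120 × 2 = 240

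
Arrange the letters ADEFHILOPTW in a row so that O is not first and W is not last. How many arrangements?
By inclusion-exclusion: 11! - 2×(11-1)! + (11-2)! = 39916800 - 7257600 + 362880 = 33022080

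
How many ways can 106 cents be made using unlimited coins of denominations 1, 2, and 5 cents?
Coefficient of x^106 in 1/(1-x^1) · 1/(1-x^2) · 1/(1-x^5). Case on j = number of 5-cent coins (j = 0..21); remainder r = 106 - 5j is made from {1,2} in ⌊r/2⌋+1 ways. r = 106, 101, 96, 91, 86, 81, 76, 71, 66, 61, 56, 51, 46, 41, 36, 31, 26, 21, 16, 11, 6, 1 → 54 + 51 + 49 + 46 + 44 + 41 + 39 + 36 + 34 + 31 + 29 + 26 + 24 + 21 + 19 + 16 + 14 + 11 + 9 + 6 + 4 + 1 = 605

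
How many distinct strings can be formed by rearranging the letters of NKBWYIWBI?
9! / (1! × 2! × 2! × 1! × 1! × 2!) = 45360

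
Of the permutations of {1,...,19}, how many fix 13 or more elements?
Exactly j fixed points: C(19,j)·!(19-j); sum over j ≥ 13 (derangement numbers via !m = (m-1)·(!(m-1) + !(m-2)): !0..!6 = 1, 0, 1, 2, 9, 44, 265). Σ_{j=13}^{19} C(19,j)·!(19-j) = C(19,13)·!6 + C(19,14)·!5 + C(19,15)·!4 + C(19,16)·!3 + C(19,17)·!2 + C(19,18)·!1 + C(19,19)·!0 = 27132·265 + 11628·44 + 3876·9 + 969·2 + 171·1 + 19·0 + 1·1 = 7738606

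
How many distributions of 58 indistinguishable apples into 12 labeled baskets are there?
C(58+12-1, 12-1) = C(69, 11) = 1823810410032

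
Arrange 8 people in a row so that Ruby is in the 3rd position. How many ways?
Fix one position: (8-1)! = 5040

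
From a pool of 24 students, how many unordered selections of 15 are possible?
C(24,15) = 24!/(15!×9!) = 1307504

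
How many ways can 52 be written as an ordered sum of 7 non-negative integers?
C(52+7-1, 7-1) = C(58, 6) = 40475358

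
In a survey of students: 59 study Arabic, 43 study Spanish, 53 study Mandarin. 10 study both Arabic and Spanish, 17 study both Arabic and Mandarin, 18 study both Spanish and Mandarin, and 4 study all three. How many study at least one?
|A∪B∪C| = 59+43+53-10-17-18+4 = 114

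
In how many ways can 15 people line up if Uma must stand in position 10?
Fix one position: (15-1)! = 87178291200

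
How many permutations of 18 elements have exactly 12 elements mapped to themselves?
Choose the 12 fixed points C(18,12) = 18564, derange the rest: !6 = Σ_{j=0}^{6} (-1)^j·6!/j! = 720 - 720 + 360 - 120 + 30 - 6 + 1 = 265. Product = 18564 × 265 = 4919460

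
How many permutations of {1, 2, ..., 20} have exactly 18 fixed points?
Choose the 18 fixed points C(20,18) = 190, derange the rest: !2 = Σ_{j=0}^{2} (-1)^j·2!/j! = 2 - 2 + 1 = 1. Product = 190 × 1 = 190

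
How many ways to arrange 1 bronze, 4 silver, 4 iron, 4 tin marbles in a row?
13! / (1! × 4! × 4! × 4!) = 450450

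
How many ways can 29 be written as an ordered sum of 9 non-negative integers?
C(29+9-1, 9-1) = C(37, 8) = 38608020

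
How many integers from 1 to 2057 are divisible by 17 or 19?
⌊2057/17⌋ + ⌊2057/19⌋ - ⌊2057/323⌋ = 121 + 108 - 6 = 223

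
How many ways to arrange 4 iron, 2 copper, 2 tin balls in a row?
8! / (4! × 2! × 2!) = 420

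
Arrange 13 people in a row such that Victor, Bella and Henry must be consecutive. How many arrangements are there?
Treat the 3 as one block: (13-3+1)! × 3! = 39916800 × 6 = 239500800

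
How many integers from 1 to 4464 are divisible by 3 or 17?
⌊4464/3⌋ + ⌊4464/17⌋ - ⌊4464/51⌋ = 1488 + 262 - 87 = 1663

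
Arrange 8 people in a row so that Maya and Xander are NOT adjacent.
Total - adjacent = 8! - (8-1)!×2 = 40320 - 10080 = 30240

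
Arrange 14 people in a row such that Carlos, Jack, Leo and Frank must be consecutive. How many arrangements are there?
Treat the 4 as one block: (14-4+1)! × 4! = 39916800 × 24 = 958003200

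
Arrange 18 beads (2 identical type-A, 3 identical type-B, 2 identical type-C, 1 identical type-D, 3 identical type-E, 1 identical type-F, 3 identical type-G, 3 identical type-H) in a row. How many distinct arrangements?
18! / (2! × 3! × 2! × 1! × 3! × 1! × 3! × 3!) = 1235025792000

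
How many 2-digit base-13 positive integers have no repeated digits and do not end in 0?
Last digit: 12 nonzero choices. First digit: 11 (nonzero, ≠last). Middle 0: P(11,0) = 1. Total = 132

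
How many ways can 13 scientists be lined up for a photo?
13! = 6227020800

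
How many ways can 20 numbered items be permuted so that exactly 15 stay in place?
Choose the 15 fixed points C(20,15) = 15504, derange the rest: !5 = Σ_{j=0}^{5} (-1)^j·5!/j! = 120 - 120 + 60 - 20 + 5 - 1 = 44. Product = 15504 × 44 = 682176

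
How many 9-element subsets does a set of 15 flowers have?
C(15,9) = 15!/(9!×6!) = 5005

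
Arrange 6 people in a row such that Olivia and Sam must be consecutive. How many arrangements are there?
Treat the 2 as one block: (6-2+1)! × 2! = 120 × 2 = 240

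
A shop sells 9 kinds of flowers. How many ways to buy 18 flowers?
C(18+9-1, 9-1) = C(26, 8) = 1562275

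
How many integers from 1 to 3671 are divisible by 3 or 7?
⌊3671/3⌋ + ⌊3671/7⌋ - ⌊3671/21⌋ = 1223 + 524 - 174 = 1573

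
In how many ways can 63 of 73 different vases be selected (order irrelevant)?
C(73,63) = 73!/(63!×10!) = 621324937376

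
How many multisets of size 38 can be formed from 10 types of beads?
C(38+10-1, 10-1) = C(47, 9) = 1362649145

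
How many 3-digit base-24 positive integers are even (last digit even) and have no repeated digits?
Last∈{0,2,4,6,8,10,12,14,16,18,20,22}. Last=0: 506. Last nonzero: 11×22×P(22,1) = 5324. Total = 5830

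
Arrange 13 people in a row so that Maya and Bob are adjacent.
Treat as block: (13-1)! × 2! = 479001600 × 2 = 958003200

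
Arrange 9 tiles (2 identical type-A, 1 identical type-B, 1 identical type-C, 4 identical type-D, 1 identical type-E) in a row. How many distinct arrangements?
9! / (2! × 1! × 1! × 4! × 1!) = 7560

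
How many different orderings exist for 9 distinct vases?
9! = 362880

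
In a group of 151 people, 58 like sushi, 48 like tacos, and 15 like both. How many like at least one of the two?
|A∪B| = |A| + |B| - |A∩B| = 58 + 48 - 15 = 91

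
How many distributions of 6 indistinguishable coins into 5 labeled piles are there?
C(6+5-1, 5-1) = C(10, 4) = 210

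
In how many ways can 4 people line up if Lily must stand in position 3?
Fix one position: (4-1)! = 6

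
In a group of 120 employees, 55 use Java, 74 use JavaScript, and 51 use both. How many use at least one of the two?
|A∪B| = |A| + |B| - |A∩B| = 55 + 74 - 51 = 78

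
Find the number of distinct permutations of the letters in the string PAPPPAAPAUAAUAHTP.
17! / (6! × 1! × 7! × 1! × 2!) = 49008960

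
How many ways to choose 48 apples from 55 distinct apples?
C(55,48) = 55!/(48!×7!) = 202927725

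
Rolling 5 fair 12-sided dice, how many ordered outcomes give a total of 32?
Coefficient of x^32 in (x + x² + ... + x^12)^5. By inclusion-exclusion on dice exceeding 12: Σ_j (-1)^j C(5,j)·C(32-1-12j, 4) = C(5,0)·C(31,4) - C(5,1)·C(19,4) + C(5,2)·C(7,4) = 1·31465 - 5·3876 + 10·35 = 12435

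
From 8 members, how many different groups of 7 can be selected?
C(8,7) = 8!/(7!×1!) = 8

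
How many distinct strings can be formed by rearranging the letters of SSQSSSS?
7! / (6! × 1!) = 7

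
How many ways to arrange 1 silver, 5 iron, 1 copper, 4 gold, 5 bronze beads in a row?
16! / (1! × 5! × 1! × 4! × 5!) = 60540480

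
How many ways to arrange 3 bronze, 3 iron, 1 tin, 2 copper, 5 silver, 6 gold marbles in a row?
20! / (3! × 3! × 1! × 2! × 5! × 6!) = 391091500800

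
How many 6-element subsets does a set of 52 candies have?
C(52,6) = 52!/(6!×46!) = 20358520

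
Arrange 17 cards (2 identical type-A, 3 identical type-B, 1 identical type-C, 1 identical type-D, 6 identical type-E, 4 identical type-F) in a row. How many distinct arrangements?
17! / (2! × 3! × 1! × 1! × 6! × 4!) = 1715313600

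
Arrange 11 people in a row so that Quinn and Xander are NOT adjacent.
Total - adjacent = 11! - (11-1)!×2 = 39916800 - 7257600 = 32659200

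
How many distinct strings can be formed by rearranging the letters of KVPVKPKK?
8! / (2! × 2! × 4!) = 420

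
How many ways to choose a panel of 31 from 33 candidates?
C(33,31) = 33!/(31!×2!) = 528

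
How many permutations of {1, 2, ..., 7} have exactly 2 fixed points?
Choose the 2 fixed points C(7,2) = 21, derange the rest: !5 = Σ_{j=0}^{5} (-1)^j·5!/j! = 120 - 120 + 60 - 20 + 5 - 1 = 44. Product = 21 × 44 = 924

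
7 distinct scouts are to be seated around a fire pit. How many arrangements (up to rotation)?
Circular: fix one position, arrange the rest. (7-1)! = 720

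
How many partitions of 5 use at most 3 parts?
By conjugation, equals partitions of 5 into parts ≤ 3. Let r_j(i) = number of partitions of i into parts ≤ j, for i = 0..5. r_1(i) = 1 for all i; r_j(i) = r_{j-1}(i) + r_j(i-j). Rows j = 2..3: ≤2: 1 1 2 2 3 3; ≤3: 1 1 2 3 4 5. r_3(5) = 5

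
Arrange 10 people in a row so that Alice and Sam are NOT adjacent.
Total - adjacent = 10! - (10-1)!×2 = 3628800 - 725760 = 2903040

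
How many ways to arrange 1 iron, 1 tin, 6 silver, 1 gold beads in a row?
9! / (1! × 1! × 6! × 1!) = 504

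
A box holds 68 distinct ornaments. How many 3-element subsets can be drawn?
C(68,3) = 68!/(3!×65!) = 50116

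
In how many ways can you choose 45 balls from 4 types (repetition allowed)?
C(45+4-1, 4-1) = C(48, 3) = 17296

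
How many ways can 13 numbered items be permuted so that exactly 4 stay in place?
Choose the 4 fixed points C(13,4) = 715, derange the rest: !9 = Σ_{j=0}^{9} (-1)^j·9!/j! = 362880 - 362880 + 181440 - 60480 + 15120 - 3024 + 504 - 72 + 9 - 1 = 133496. Product = 715 × 133496 = 95449640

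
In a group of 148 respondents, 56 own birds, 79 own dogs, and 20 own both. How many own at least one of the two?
|A∪B| = |A| + |B| - |A∩B| = 56 + 79 - 20 = 115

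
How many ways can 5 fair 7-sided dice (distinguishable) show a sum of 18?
Coefficient of x^18 in (x + x² + ... + x^7)^5. By inclusion-exclusion on dice exceeding 7: Σ_j (-1)^j C(5,j)·C(18-1-7j, 4) = C(5,0)·C(17,4) - C(5,1)·C(10,4) = 1·2380 - 5·210 = 1330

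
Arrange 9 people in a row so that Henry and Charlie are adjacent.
Treat as block: (9-1)! × 2! = 40320 × 2 = 80640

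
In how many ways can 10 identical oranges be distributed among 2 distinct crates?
C(10+2-1, 2-1) = C(11, 1) = 11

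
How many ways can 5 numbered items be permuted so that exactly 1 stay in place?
Choose the 1 fixed point C(5,1) = 5, derange the rest: !4 = Σ_{j=0}^{4} (-1)^j·4!/j! = 24 - 24 + 12 - 4 + 1 = 9. Product = 5 × 9 = 45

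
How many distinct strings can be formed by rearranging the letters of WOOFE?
5! / (1! × 1! × 2! × 1!) = 60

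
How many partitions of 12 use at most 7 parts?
By conjugation, equals partitions of 12 into parts ≤ 7. Let r_j(i) = number of partitions of i into parts ≤ j, for i = 0..12. r_1(i) = 1 for all i; r_j(i) = r_{j-1}(i) + r_j(i-j). Rows j = 2..7: ≤2: 1 1 2 2 3 3 4 4 5 5 6 6 7; ≤3: 1 1 2 3 4 5 7 8 10 12 14 16 19; ≤4: 1 1 2 3 5 6 9 11 15 18 23 27 34; ≤5: 1 1 2 3 5 7 10 13 18 23 30 37 47; ≤6: 1 1 2 3 5 7 11 14 20 26 35 44 58; ≤7: 1 1 2 3 5 7 11 15 21 28 38 49 65. r_7(12) = 65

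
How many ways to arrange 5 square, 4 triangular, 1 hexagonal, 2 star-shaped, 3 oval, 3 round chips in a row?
18! / (5! × 4! × 1! × 2! × 3! × 3!) = 30875644800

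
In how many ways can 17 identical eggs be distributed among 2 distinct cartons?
C(17+2-1, 2-1) = C(18, 1) = 18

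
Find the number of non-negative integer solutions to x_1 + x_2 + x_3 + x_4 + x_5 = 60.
C(60+5-1, 5-1) = C(64, 4) = 635376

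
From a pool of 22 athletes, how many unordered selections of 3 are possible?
C(22,3) = 22!/(3!×19!) = 1540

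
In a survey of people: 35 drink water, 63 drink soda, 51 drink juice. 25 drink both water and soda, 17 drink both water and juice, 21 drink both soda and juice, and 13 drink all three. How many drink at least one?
|A∪B∪C| = 35+63+51-25-17-21+13 = 99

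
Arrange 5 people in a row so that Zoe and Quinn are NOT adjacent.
Total - adjacent = 5! - (5-1)!×2 = 120 - 48 = 72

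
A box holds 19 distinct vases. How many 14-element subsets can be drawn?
C(19,14) = 19!/(14!×5!) = 11628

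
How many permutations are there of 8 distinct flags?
8! = 40320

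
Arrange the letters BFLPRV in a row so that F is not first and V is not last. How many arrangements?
By inclusion-exclusion: 6! - 2×(6-1)! + (6-2)! = 720 - 240 + 24 = 504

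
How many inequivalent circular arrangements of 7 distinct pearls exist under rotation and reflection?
(7-1)!/2 = 720/2 = 360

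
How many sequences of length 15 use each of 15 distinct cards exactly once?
15! = 1307674368000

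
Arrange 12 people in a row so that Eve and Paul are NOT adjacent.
Total - adjacent = 12! - (12-1)!×2 = 479001600 - 79833600 = 399168000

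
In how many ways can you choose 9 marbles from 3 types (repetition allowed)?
C(9+3-1, 3-1) = C(11, 2) = 55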